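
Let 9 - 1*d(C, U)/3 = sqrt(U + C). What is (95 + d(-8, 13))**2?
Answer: 14929 - 732*sqrt(5) ≈ 13292.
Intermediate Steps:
d(C, U) = 27 - 3*sqrt(C + U) (d(C, U) = 27 - 3*sqrt(U + C) = 27 - 3*sqrt(C + U))
(95 + d(-8, 13))**2 = (95 + (27 - 3*sqrt(-8 + 13)))**2 = (95 + (27 - 3*sqrt(5)))**2 = (122 - 3*sqrt(5))**2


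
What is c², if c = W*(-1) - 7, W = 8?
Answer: 225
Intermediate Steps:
c = -15 (c = 8*(-1) - 7 = -8 - 7 = -15)
c² = (-15)² = 225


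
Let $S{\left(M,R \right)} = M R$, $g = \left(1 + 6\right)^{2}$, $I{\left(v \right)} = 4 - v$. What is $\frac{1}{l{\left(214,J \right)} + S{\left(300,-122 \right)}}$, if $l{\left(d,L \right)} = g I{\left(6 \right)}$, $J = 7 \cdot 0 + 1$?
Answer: $- \frac{1}{36698} \approx -2.7249 \cdot 10^{-5}$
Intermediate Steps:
$J = 1$ ($J = 0 + 1 = 1$)
$g = 49$ ($g = 7^{2} = 49$)
$l{\left(d,L \right)} = -98$ ($l{\left(d,L \right)} = 49 \left(4 - 6\right) = 49 \left(-2\right) = -98$)
$\frac{1}{l{\left(214,J \right)} + S{\left(300,-122 \right)}} = \frac{1}{-98 + 300 \left(-122\right)} = \frac{1}{-98 - 36600} = \frac{1}{-36698} = - \frac{1}{36698}$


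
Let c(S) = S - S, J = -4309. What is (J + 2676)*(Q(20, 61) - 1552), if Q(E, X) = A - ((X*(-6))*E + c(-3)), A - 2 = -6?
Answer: -9412612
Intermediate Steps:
A = -4 (A = 2 - 6 = -4)
c(S) = 0
Q(E, X) = -4 + 6*E*X (Q(E, X) = -4 - ((X*(-6))*E + 0) = -4 - ((-6*X)*E + 0) = -4 - (-6*E*X + 0) = -4 - (-6)*E*X = -4 + 6*E*X)
(J + 2676)*(Q(20, 61) - 1552) = (-4309 + 2676)*((-4 + 6*20*61) - 1552) = -1633*((-4 + 7320) - 1552) = -1633*(7316 - 1552) = -1633*5764 = -9412612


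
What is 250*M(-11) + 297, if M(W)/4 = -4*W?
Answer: 44297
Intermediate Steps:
M(W) = -16*W (M(W) = 4*(-4*W) = -16*W)
250*M(-11) + 297 = 250*(-16*(-11)) + 297 = 250*176 + 297 = 44000 + 297 = 44297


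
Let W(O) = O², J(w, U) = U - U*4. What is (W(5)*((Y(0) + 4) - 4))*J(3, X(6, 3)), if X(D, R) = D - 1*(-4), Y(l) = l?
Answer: 0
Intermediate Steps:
X(D, R) = 4 + D (X(D, R) = D + 4 = 4 + D)
J(w, U) = -3*U (J(w, U) = U - 4*U = -3*U)
(W(5)*((Y(0) + 4) - 4))*J(3, X(6, 3)) = (5²*((0 + 4) - 4))*(-3*(4 + 6)) = (25*(4 - 4))*(-3*10) = (25*0)*(-30) = 0*(-30) = 0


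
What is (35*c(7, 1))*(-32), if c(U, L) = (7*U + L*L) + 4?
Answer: -60480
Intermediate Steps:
c(U, L) = 4 + L² + 7*U (c(U, L) = (7*U + L²) + 4 = (L² + 7*U) + 4 = 4 + L² + 7*U)
(35*c(7, 1))*(-32) = (35*(4 + 1² + 7*7))*(-32) = (35*(4 + 1 + 49))*(-32) = (35*54)*(-32) = 1890*(-32) = -60480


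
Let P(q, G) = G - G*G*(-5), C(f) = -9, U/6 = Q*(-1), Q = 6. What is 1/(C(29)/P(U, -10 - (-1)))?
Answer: -44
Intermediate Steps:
U = -36 (U = 6*(6*(-1)) = 6*(-6) = -36)
P(q, G) = G + 5*G² (P(q, G) = G - G²*(-5) = G - (-5)*G² = G + 5*G²)
1/(C(29)/P(U, -10 - (-1))) = 1/(-9*1/((1 + 5*(-10 - (-1)))*(-10 - (-1)))) = 1/(-9*1/((1 + 5*(-10 - 1*(-1)))*(-10 - 1*(-1)))) = 1/(-9*1/((1 + 5*(-10 + 1))*(-10 + 1))) = 1/(-9*(-1/(9*(1 + 5*(-9))))) = 1/(-9*(-1/(9*(1 - 45)))) = 1/(-9/((-9*(-44)))) = 1/(-9/396) = 1/(-9*1/396) = 1/(-1/44) = -44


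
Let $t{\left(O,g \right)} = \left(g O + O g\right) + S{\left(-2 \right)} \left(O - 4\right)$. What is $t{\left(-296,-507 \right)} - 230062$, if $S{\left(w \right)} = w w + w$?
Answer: $69482$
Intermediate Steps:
$S{\left(w \right)} = w + w^{2}$ ($S{\left(w \right)} = w^{2} + w = w + w^{2}$)
$t{\left(O,g \right)} = -8 + 2 O + 2 O g$ ($t{\left(O,g \right)} = \left(g O + O g\right) + - 2 \left(1 - 2\right) \left(O - 4\right) = \left(O g + O g\right) + \left(-2\right) \left(-1\right) \left(-4 + O\right) = 2 O g + 2 \left(-4 + O\right) = 2 O g + \left(-8 + 2 O\right) = -8 + 2 O + 2 O g$)
$t{\left(-296,-507 \right)} - 230062 = \left(-8 + 2 \left(-296\right) + 2 \left(-296\right) \left(-507\right)\right) - 230062 = \left(-8 - 592 + 300144\right) - 230062 = 299544 - 230062 = 69482$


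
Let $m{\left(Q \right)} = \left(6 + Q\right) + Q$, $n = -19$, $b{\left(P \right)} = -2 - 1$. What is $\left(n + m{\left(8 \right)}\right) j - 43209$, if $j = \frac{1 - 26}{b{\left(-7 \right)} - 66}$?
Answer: $- \frac{993782}{23} \approx -43208.0$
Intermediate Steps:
$b{\left(P \right)} = -3$ ($b{\left(P \right)} = -2 - 1 = -3$)
$j = \frac{25}{69}$ ($j = \frac{1 - 26}{-3 - 66} = - \frac{25}{-3 - 66} = - \frac{25}{-69} = \left(-25\right) \left(- \frac{1}{69}\right) = \frac{25}{69} \approx 0.36232$)
$m{\left(Q \right)} = 6 + 2 Q$
$\left(n + m{\left(8 \right)}\right) j - 43209 = \left(-19 + \left(6 + 2 \cdot 8\right)\right) \frac{25}{69} - 43209 = \left(-19 + \left(6 + 16\right)\right) \frac{25}{69} - 43209 = \left(-19 + 22\right) \frac{25}{69} - 43209 = 3 \cdot \frac{25}{69} - 43209 = \frac{25}{23} - 43209 = - \frac{993782}{23}$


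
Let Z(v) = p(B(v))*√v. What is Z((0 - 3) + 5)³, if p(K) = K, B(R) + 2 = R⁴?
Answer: 5488*√2 ≈ 7761.2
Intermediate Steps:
B(R) = -2 + R⁴
Z(v) = √v*(-2 + v⁴) (Z(v) = (-2 + v⁴)*√v = √v*(-2 + v⁴))
Z((0 - 3) + 5)³ = (√((0 - 3) + 5)*(-2 + ((0 - 3) + 5)⁴))³ = (√(-3 + 5)*(-2 + (-3 + 5)⁴))³ = (√2*(-2 + 2⁴))³ = (√2*(-2 + 16))³ = (√2*14)³ = (14*√2)³ = 5488*√2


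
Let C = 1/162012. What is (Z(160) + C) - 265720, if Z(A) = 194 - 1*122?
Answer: -43038163775/162012 ≈ -2.6565e+5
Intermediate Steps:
Z(A) = 72 (Z(A) = 194 - 122 = 72)
C = 1/162012 ≈ 6.1724e-6
(Z(160) + C) - 265720 = (72 + 1/162012) - 265720 = 11664865/162012 - 265720 = -43038163775/162012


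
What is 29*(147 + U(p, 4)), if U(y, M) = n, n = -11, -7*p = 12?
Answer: 3944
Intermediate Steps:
p = -12/7 (p = -1/7*12 = -12/7 ≈ -1.7143)
U(y, M) = -11
29*(147 + U(p, 4)) = 29*(147 - 11) = 29*136 = 3944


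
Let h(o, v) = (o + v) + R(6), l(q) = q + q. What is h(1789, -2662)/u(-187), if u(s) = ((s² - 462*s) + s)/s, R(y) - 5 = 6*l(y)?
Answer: 199/162 ≈ 1.2284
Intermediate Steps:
l(q) = 2*q
R(y) = 5 + 12*y (R(y) = 5 + 6*(2*y) = 5 + 12*y)
h(o, v) = 77 + o + v (h(o, v) = (o + v) + (5 + 12*6) = (o + v) + (5 + 72) = (o + v) + 77 = 77 + o + v)
u(s) = (s² - 461*s)/s
h(1789, -2662)/u(-187) = (77 + 1789 - 2662)/(-461 - 187) = -796/(-648) = -796*(-1/648) = 199/162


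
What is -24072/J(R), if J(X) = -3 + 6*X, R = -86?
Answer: 8024/173 ≈ 46.381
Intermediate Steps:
-24072/J(R) = -24072/(-3 + 6*(-86)) = -24072/(-3 - 516) = -24072/(-519) = -24072*(-1/519) = 8024/173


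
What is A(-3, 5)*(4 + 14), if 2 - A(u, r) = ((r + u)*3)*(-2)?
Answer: 252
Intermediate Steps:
A(u, r) = 2 + 6*r + 6*u (A(u, r) = 2 - (r + u)*3*(-2) = 2 - (3*r + 3*u)*(-2) = 2 - (-6*r - 6*u) = 2 + (6*r + 6*u) = 2 + 6*r + 6*u)
A(-3, 5)*(4 + 14) = (2 + 6*5 + 6*(-3))*(4 + 14) = (2 + 30 - 18)*18 = 14*18 = 252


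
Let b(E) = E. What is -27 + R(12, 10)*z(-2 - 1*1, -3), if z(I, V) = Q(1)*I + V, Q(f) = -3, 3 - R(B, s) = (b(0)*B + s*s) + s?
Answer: -669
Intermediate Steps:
R(B, s) = 3 - s - s² (R(B, s) = 3 - ((0*B + s*s) + s) = 3 - ((0 + s²) + s) = 3 - (s² + s) = 3 - (s + s²) = 3 + (-s - s²) = 3 - s - s²)
z(I, V) = V - 3*I (z(I, V) = -3*I + V = V - 3*I)
-27 + R(12, 10)*z(-2 - 1*1, -3) = -27 + (3 - 1*10 - 1*10²)*(-3 - 3*(-2 - 1*1)) = -27 + (3 - 10 - 1*100)*(-3 - 3*(-2 - 1)) = -27 + (3 - 10 - 100)*(-3 - 3*(-3)) = -27 - 107*(-3 + 9) = -27 - 107*6 = -27 - 642 = -669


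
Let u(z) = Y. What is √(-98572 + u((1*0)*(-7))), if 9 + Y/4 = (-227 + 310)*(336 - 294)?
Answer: 2*I*√21166 ≈ 290.97*I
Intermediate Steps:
Y = 13908 (Y = -36 + 4*((-227 + 310)*(336 - 294)) = -36 + 4*(83*42) = -36 + 4*3486 = -36 + 13944 = 13908)
u(z) = 13908
√(-98572 + u((1*0)*(-7))) = √(-98572 + 13908) = √(-84664) = 2*I*√21166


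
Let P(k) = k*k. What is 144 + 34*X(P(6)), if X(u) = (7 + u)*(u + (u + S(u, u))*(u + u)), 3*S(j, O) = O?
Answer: 5105448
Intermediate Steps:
S(j, O) = O/3
P(k) = k**2
X(u) = (7 + u)*(u + 8*u**2/3) (X(u) = (7 + u)*(u + (u + u/3)*(u + u)) = (7 + u)*(u + (4*u/3)*(2*u)) = (7 + u)*(u + 8*u**2/3))
144 + 34*X(P(6)) = 144 + 34*((1/3)*6**2*(21 + 8*(6**2)**2 + 59*6**2)) = 144 + 34*((1/3)*36*(21 + 8*36**2 + 59*36)) = 144 + 34*((1/3)*36*(21 + 8*1296 + 2124)) = 144 + 34*((1/3)*36*(21 + 10368 + 2124)) = 144 + 34*((1/3)*36*12513) = 144 + 34*150156 = 144 + 5105304 = 5105448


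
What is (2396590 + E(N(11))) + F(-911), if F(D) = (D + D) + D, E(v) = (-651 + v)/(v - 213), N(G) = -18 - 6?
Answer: 189114928/79 ≈ 2.3939e+6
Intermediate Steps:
N(G) = -24
E(v) = (-651 + v)/(-213 + v)
F(D) = 3*D (F(D) = 2*D + D = 3*D)
(2396590 + E(N(11))) + F(-911) = (2396590 + (-651 - 24)/(-213 - 24)) + 3*(-911) = (2396590 - 675/(-237)) - 2733 = (2396590 - 1/237*(-675)) - 2733 = (2396590 + 225/79) - 2733 = 189330835/79 - 2733 = 189114928/79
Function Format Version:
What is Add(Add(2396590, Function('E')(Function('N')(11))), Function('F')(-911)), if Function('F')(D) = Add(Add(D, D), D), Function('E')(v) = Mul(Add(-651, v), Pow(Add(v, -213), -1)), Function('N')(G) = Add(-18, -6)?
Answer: Rational(189114928, 79) ≈ 2.3939e+6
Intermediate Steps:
Function('N')(G) = -24
Function('E')(v) = Mul(Pow(Add(-213, v), -1), Add(-651, v)) (Function('E')(v) = Mul(Add(-651, v), Pow(Add(-213, v), -1)) = Mul(Pow(Add(-213, v), -1), Add(-651, v)))
Function('F')(D) = Mul(3, D) (Function('F')(D) = Add(Mul(2, D), D) = Mul(3, D))
Add(Add(2396590, Function('E')(Function('N')(11))), Function('F')(-911)) = Add(Add(2396590, Mul(Pow(Add(-213, -24), -1), Add(-651, -24))), Mul(3, -911)) = Add(Add(2396590, Mul(Pow(-237, -1), -675)), -2733) = Add(Add(2396590, Mul(Rational(-1, 237), -675)), -2733) = Add(Add(2396590, Rational(225, 79)), -2733) = Add(Rational(189330835, 79), -2733) = Rational(189114928, 79)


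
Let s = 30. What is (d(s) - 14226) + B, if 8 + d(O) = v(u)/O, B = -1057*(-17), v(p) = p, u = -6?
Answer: 18674/5 ≈ 3734.8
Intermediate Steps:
B = 17969
d(O) = -8 - 6/O
(d(s) - 14226) + B = ((-8 - 6/30) - 14226) + 17969 = ((-8 - 6*1/30) - 14226) + 17969 = ((-8 - 1/5) - 14226) + 17969 = (-41/5 - 14226) + 17969 = -71171/5 + 17969 = 18674/5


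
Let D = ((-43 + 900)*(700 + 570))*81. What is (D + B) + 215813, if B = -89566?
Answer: 88285837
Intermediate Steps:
D = 88159590 (D = (857*1270)*81 = 1088390*81 = 88159590)
(D + B) + 215813 = (88159590 - 89566) + 215813 = 88070024 + 215813 = 88285837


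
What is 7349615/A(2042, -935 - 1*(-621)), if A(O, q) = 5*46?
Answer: 1469923/46 ≈ 31955.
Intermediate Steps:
A(O, q) = 230
7349615/A(2042, -935 - 1*(-621)) = 7349615/230 = 7349615*(1/230) = 1469923/46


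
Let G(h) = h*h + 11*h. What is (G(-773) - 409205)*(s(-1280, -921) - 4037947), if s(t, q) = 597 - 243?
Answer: -726044010853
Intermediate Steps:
s(t, q) = 354
G(h) = h**2 + 11*h
(G(-773) - 409205)*(s(-1280, -921) - 4037947) = (-773*(11 - 773) - 409205)*(354 - 4037947) = (-773*(-762) - 409205)*(-4037593) = (589026 - 409205)*(-4037593) = 179821*(-4037593) = -726044010853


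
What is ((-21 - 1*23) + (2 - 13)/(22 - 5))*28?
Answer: -21252/17 ≈ -1250.1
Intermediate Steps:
((-21 - 1*23) + (2 - 13)/(22 - 5))*28 = ((-21 - 23) - 11/17)*28 = (-44 - 11*1/17)*28 = (-44 - 11/17)*28 = -759/17*28 = -21252/17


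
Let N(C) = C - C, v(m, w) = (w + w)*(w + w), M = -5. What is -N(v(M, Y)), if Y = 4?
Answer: 0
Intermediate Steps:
v(m, w) = 4*w**2 (v(m, w) = (2*w)*(2*w) = 4*w**2)
N(C) = 0
-N(v(M, Y)) = -1*0 = 0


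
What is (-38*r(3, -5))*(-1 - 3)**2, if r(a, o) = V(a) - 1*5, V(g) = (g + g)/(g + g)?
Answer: 2432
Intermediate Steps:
V(g) = 1 (V(g) = (2*g)/((2*g)) = (2*g)*(1/(2*g)) = 1)
r(a, o) = -4 (r(a, o) = 1 - 1*5 = 1 - 5 = -4)
(-38*r(3, -5))*(-1 - 3)**2 = (-38*(-4))*(-1 - 3)**2 = 152*(-4)**2 = 152*16 = 2432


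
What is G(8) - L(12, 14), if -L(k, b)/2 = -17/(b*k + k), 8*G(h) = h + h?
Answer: 163/90 ≈ 1.8111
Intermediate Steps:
G(h) = h/4 (G(h) = (h + h)/8 = (2*h)/8 = h/4)
L(k, b) = 34/(k + b*k) (L(k, b) = -(-34)/(b*k + k) = -(-34)/(k + b*k) = 34/(k + b*k))
G(8) - L(12, 14) = (1/4)*8 - 34/(12*(1 + 14)) = 2 - 34/(12*15) = 2 - 1*17/90 = 2 - 17/90 = 163/90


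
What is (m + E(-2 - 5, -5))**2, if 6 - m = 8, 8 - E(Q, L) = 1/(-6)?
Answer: 1369/36 ≈ 38.028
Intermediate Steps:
E(Q, L) = 49/6 (E(Q, L) = 8 - 1/(-6) = 8 - 1*(-1/6) = 8 + 1/6 = 49/6)
m = -2 (m = 6 - 1*8 = 6 - 8 = -2)
(m + E(-2 - 5, -5))**2 = (-2 + 49/6)**2 = (37/6)**2 = 1369/36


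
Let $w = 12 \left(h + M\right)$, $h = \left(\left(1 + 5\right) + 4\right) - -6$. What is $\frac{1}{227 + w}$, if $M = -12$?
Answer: $\frac{1}{275} \approx 0.0036364$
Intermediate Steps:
$h = 16$ ($h = \left(6 + 4\right) + 6 = 10 + 6 = 16$)
$w = 48$ ($w = 12 \left(16 - 12\right) = 12 \cdot 4 = 48$)
$\frac{1}{227 + w} = \frac{1}{227 + 48} = \frac{1}{275}$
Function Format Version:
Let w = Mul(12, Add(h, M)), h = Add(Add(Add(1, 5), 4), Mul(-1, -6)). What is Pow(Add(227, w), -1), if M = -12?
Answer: Rational(1, 275) ≈ 0.0036364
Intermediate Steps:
h = 16 (h = Add(Add(6, 4), 6) = Add(10, 6) = 16)
w = 48 (w = Mul(12, Add(16, -12)) = Mul(12, 4) = 48)
Pow(Add(227, w), -1) = Pow(Add(227, 48), -1) = Pow(275, -1) = Rational(1, 275)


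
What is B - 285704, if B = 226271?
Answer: -59433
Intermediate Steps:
B - 285704 = 226271 - 285704 = -59433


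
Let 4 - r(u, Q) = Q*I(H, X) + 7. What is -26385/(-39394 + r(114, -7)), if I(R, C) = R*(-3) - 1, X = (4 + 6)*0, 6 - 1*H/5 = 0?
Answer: 26385/40034 ≈ 0.65907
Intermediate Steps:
H = 30 (H = 30 - 5*0 = 30 + 0 = 30)
X = 0 (X = 10*0 = 0)
I(R, C) = -1 - 3*R (I(R, C) = -3*R - 1 = -1 - 3*R)
r(u, Q) = -3 + 91*Q (r(u, Q) = 4 - (Q*(-1 - 3*30) + 7) = 4 - (Q*(-1 - 90) + 7) = 4 - (Q*(-91) + 7) = 4 - (-91*Q + 7) = 4 - (7 - 91*Q) = 4 + (-7 + 91*Q) = -3 + 91*Q)
-26385/(-39394 + r(114, -7)) = -26385/(-39394 + (-3 + 91*(-7))) = -26385/(-39394 + (-3 - 637)) = -26385/(-39394 - 640) = -26385/(-40034) = -26385*(-1/40034) = 26385/40034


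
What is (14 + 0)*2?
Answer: 28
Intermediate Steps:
(14 + 0)*2 = 14*2 = 28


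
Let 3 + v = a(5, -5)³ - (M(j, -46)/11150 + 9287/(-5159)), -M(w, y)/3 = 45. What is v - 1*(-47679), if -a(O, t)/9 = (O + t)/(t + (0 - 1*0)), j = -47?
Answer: 548512728623/11504570 ≈ 47678.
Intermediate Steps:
M(w, y) = -135 (M(w, y) = -3*45 = -135)
a(O, t) = -9*(O + t)/t (a(O, t) = -9*(O + t)/(t + (0 - 1*0)) = -9*(O + t)/(t + (0 + 0)) = -9*(O + t)/(t + 0) = -9*(O + t)/t)
v = -13664407/11504570 (v = -3 + ((-9 - 9*5/(-5))³ - (-135/11150 + 9287/(-5159))) = -3 + ((-9 - 9*5*(-⅕))³ - (-135*1/11150 + 9287*(-1/5159))) = -3 + ((-9 + 9)³ - (-27/2230 - 9287/5159)) = -3 + (0³ - 1*(-20849303/11504570)) = -3 + (0 + 20849303/11504570) = -3 + 20849303/11504570 = -13664407/11504570 ≈ -1.1877)
v - 1*(-47679) = -13664407/11504570 - 1*(-47679) = -13664407/11504570 + 47679 = 548512728623/11504570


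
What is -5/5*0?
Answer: 0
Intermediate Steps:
-5/5*0 = -5*⅕*0 = -1*0 = 0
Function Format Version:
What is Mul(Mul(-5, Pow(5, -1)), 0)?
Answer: 0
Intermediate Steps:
Mul(Mul(-5, Pow(5, -1)), 0) = Mul(Mul(-5, Rational(1, 5)), 0) = Mul(-1, 0) = 0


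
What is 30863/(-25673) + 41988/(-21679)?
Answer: -1747036901/556564967 ≈ -3.1390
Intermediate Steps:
30863/(-25673) + 41988/(-21679) = 30863*(-1/25673) + 41988*(-1/21679) = -30863/25673 - 41988/21679 = -1747036901/556564967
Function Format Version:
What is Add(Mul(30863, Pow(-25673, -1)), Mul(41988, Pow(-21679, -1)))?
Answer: Rational(-1747036901, 556564967) ≈ -3.1390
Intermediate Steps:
Add(Mul(30863, Pow(-25673, -1)), Mul(41988, Pow(-21679, -1))) = Add(Mul(30863, Rational(-1, 25673)), Mul(41988, Rational(-1, 21679))) = Add(Rational(-30863, 25673), Rational(-41988, 21679)) = Rational(-1747036901, 556564967)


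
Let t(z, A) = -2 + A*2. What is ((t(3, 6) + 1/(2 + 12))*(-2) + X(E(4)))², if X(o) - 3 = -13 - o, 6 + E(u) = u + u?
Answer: 50625/49 ≈ 1033.2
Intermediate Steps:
E(u) = -6 + 2*u (E(u) = -6 + (u + u) = -6 + 2*u)
t(z, A) = -2 + 2*A
X(o) = -10 - o (X(o) = 3 + (-13 - o) = -10 - o)
((t(3, 6) + 1/(2 + 12))*(-2) + X(E(4)))² = (((-2 + 2*6) + 1/(2 + 12))*(-2) + (-10 - (-6 + 2*4)))² = (((-2 + 12) + 1/14)*(-2) + (-10 - (-6 + 8)))² = ((10 + 1/14)*(-2) + (-10 - 1*2))² = ((141/14)*(-2) + (-10 - 2))² = (-141/7 - 12)² = (-225/7)² = 50625/49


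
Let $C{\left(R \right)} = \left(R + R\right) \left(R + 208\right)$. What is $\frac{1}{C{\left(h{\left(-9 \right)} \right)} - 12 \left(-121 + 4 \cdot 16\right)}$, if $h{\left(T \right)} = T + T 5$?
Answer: $- \frac{1}{15948} \approx -6.2704 \cdot 10^{-5}$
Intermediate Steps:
$h{\left(T \right)} = 6 T$ ($h{\left(T \right)} = T + 5 T = 6 T$)
$C{\left(R \right)} = 2 R \left(208 + R\right)$
$\frac{1}{C{\left(h{\left(-9 \right)} \right)} - 12 \left(-121 + 4 \cdot 16\right)} = \frac{1}{2 \cdot 6 \left(-9\right) \left(208 + 6 \left(-9\right)\right) - 12 \left(-121 + 4 \cdot 16\right)} = \frac{1}{2 \left(-54\right) \left(208 - 54\right) - 12 \left(-121 + 64\right)} = \frac{1}{2 \left(-54\right) 154 - -684} = \frac{1}{-16632 + 684} = \frac{1}{-15948} = - \frac{1}{15948}$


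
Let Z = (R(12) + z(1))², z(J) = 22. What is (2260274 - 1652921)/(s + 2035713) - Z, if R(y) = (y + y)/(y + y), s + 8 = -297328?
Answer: -306331360/579459 ≈ -528.65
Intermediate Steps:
s = -297336 (s = -8 - 297328 = -297336)
R(y) = 1 (R(y) = (2*y)/((2*y)) = (2*y)*(1/(2*y)) = 1)
Z = 529 (Z = (1 + 22)² = 23² = 529)
(2260274 - 1652921)/(s + 2035713) - Z = (2260274 - 1652921)/(-297336 + 2035713) - 1*529 = 607353/1738377 - 529 = 607353*(1/1738377) - 529 = 202451/579459 - 529 = -306331360/579459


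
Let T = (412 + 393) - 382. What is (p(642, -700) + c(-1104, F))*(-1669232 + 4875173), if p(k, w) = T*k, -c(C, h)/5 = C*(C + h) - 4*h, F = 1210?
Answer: 2824068543726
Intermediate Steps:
T = 423 (T = 805 - 382 = 423)
c(C, h) = 20*h - 5*C*(C + h) (c(C, h) = -5*(C*(C + h) - 4*h) = -5*(-4*h + C*(C + h)) = 20*h - 5*C*(C + h))
p(k, w) = 423*k
(p(642, -700) + c(-1104, F))*(-1669232 + 4875173) = (423*642 + (-5*(-1104)² + 20*1210 - 5*(-1104)*1210))*(-1669232 + 4875173) = (271566 + (-5*1218816 + 24200 + 6679200))*3205941 = (271566 + (-6094080 + 24200 + 6679200))*3205941 = (271566 + 609320)*3205941 = 880886*3205941 = 2824068543726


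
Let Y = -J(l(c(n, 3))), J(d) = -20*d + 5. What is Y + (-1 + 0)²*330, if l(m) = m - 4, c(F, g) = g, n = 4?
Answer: 305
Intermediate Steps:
l(m) = -4 + m
J(d) = 5 - 20*d
Y = -25 (Y = -(5 - 20*(-4 + 3)) = -(5 - 20*(-1)) = -(5 + 20) = -1*25 = -25)
Y + (-1 + 0)²*330 = -25 + (-1 + 0)²*330 = -25 + (-1)²*330 = -25 + 1*330 = -25 + 330 = 305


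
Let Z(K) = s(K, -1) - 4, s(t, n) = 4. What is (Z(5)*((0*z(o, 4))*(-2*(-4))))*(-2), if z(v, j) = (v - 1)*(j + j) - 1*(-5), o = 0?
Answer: 0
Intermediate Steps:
Z(K) = 0 (Z(K) = 4 - 4 = 0)
z(v, j) = 5 + 2*j*(-1 + v) (z(v, j) = (-1 + v)*(2*j) + 5 = 2*j*(-1 + v) + 5 = 5 + 2*j*(-1 + v))
(Z(5)*((0*z(o, 4))*(-2*(-4))))*(-2) = (0*((0*(5 - 2*4 + 2*4*0))*(-2*(-4))))*(-2) = (0*((0*(5 - 8 + 0))*8))*(-2) = (0*((0*(-3))*8))*(-2) = (0*(0*8))*(-2) = (0*0)*(-2) = 0*(-2) = 0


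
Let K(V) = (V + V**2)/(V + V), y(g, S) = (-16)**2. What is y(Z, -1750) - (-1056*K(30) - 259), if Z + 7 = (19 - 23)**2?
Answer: 16883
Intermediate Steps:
Z = 9 (Z = -7 + (19 - 23)**2 = -7 + (-4)**2 = -7 + 16 = 9)
y(g, S) = 256
K(V) = (V + V**2)/(2*V) (K(V) = (V + V**2)/((2*V)) = (V + V**2)*(1/(2*V)) = (V + V**2)/(2*V))
y(Z, -1750) - (-1056*K(30) - 259) = 256 - (-1056*(1/2 + (1/2)*30) - 259) = 256 - (-1056*(1/2 + 15) - 259) = 256 - (-1056*31/2 - 259) = 256 - (-16368 - 259) = 256 - 1*(-16627) = 256 + 16627 = 16883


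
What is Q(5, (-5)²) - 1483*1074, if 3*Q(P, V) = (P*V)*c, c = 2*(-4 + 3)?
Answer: -4778476/3 ≈ -1.5928e+6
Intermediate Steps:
c = -2 (c = 2*(-1) = -2)
Q(P, V) = -2*P*V/3 (Q(P, V) = ((P*V)*(-2))/3 = (-2*P*V)/3 = -2*P*V/3)
Q(5, (-5)²) - 1483*1074 = -⅔*5*(-5)² - 1483*1074 = -⅔*5*25 - 1592742 = -250/3 - 1592742 = -4778476/3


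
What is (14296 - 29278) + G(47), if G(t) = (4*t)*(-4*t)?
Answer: -50326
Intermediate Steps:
G(t) = -16*t²
(14296 - 29278) + G(47) = (14296 - 29278) - 16*47² = -14982 - 16*2209 = -14982 - 35344 = -50326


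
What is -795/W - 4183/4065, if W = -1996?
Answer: -5117593/8113740 ≈ -0.63073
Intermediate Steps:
-795/W - 4183/4065 = -795/(-1996) - 4183/4065 = -795*(-1/1996) - 4183*1/4065 = 795/1996 - 4183/4065 = -5117593/8113740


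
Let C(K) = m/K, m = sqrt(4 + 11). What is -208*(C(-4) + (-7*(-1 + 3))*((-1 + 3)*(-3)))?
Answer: -17472 + 52*sqrt(15) ≈ -17271.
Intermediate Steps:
m = sqrt(15) ≈ 3.8730
C(K) = sqrt(15)/K
-208*(C(-4) + (-7*(-1 + 3))*((-1 + 3)*(-3))) = -208*(sqrt(15)/(-4) + (-7*(-1 + 3))*((-1 + 3)*(-3))) = -208*(sqrt(15)*(-1/4) + (-7*2)*(2*(-3))) = -208*(-sqrt(15)/4 - 14*(-6)) = -208*(-sqrt(15)/4 + 84) = -208*(84 - sqrt(15)/4) = -17472 + 52*sqrt(15)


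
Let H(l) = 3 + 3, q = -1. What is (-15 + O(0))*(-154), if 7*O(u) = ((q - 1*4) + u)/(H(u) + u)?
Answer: 6985/3 ≈ 2328.3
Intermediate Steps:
H(l) = 6
O(u) = (-5 + u)/(7*(6 + u)) (O(u) = (((-1 - 1*4) + u)/(6 + u))/7 = (((-1 - 4) + u)/(6 + u))/7 = ((-5 + u)/(6 + u))/7 = (-5 + u)/(7*(6 + u)))
(-15 + O(0))*(-154) = (-15 + (-5 + 0)/(7*(6 + 0)))*(-154) = (-15 + (⅐)*(-5)/6)*(-154) = (-15 + (⅐)*(⅙)*(-5))*(-154) = (-15 - 5/42)*(-154) = -635/42*(-154) = 6985/3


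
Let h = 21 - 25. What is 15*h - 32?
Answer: -92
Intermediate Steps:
h = -4
15*h - 32 = 15*(-4) - 32 = -60 - 32 = -92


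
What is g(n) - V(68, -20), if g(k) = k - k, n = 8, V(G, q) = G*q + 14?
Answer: 1346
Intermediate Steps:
V(G, q) = 14 + G*q
g(k) = 0
g(n) - V(68, -20) = 0 - (14 + 68*(-20)) = 0 - (14 - 1360) = 0 - 1*(-1346) = 0 + 1346 = 1346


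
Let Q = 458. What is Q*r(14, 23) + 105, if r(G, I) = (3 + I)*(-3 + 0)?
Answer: -35619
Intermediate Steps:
r(G, I) = -9 - 3*I (r(G, I) = (3 + I)*(-3) = -9 - 3*I)
Q*r(14, 23) + 105 = 458*(-9 - 3*23) + 105 = 458*(-9 - 69) + 105 = 458*(-78) + 105 = -35724 + 105 = -35619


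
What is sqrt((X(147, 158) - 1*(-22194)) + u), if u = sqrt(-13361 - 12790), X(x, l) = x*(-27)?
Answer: sqrt(18225 + I*sqrt(26151)) ≈ 135.0 + 0.5989*I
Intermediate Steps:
X(x, l) = -27*x
u = I*sqrt(26151) (u = sqrt(-26151) = I*sqrt(26151) ≈ 161.71*I)
sqrt((X(147, 158) - 1*(-22194)) + u) = sqrt((-27*147 - 1*(-22194)) + I*sqrt(26151)) = sqrt((-3969 + 22194) + I*sqrt(26151)) = sqrt(18225 + I*sqrt(26151))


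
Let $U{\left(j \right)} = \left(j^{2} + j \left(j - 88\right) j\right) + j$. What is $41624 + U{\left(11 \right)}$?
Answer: $32439$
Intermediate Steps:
$U{\left(j \right)} = j + j^{2} + j^{2} \left(-88 + j\right)$ ($U{\left(j \right)} = \left(j^{2} + j \left(-88 + j\right) j\right) + j = \left(j^{2} + j^{2} \left(-88 + j\right)\right) + j = j + j^{2} + j^{2} \left(-88 + j\right)$)
$41624 + U{\left(11 \right)} = 41624 + 11 \left(1 + 11^{2} - 957\right) = 41624 + 11 \left(1 + 121 - 957\right) = 41624 + 11 \left(-835\right) = 41624 - 9185 = 32439$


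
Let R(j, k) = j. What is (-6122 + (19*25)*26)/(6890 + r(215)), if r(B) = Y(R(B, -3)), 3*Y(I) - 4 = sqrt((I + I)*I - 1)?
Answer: 42919224/47480203 - 2076*sqrt(92449)/47480203 ≈ 0.89065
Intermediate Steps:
Y(I) = 4/3 + sqrt(-1 + 2*I**2)/3 (Y(I) = 4/3 + sqrt((I + I)*I - 1)/3 = 4/3 + sqrt((2*I)*I - 1)/3 = 4/3 + sqrt(2*I**2 - 1)/3 = 4/3 + sqrt(-1 + 2*I**2)/3)
r(B) = 4/3 + sqrt(-1 + 2*B**2)/3
(-6122 + (19*25)*26)/(6890 + r(215)) = (-6122 + (19*25)*26)/(6890 + (4/3 + sqrt(-1 + 2*215**2)/3)) = (-6122 + 475*26)/(6890 + (4/3 + sqrt(-1 + 2*46225)/3)) = (-6122 + 12350)/(6890 + (4/3 + sqrt(-1 + 92450)/3)) = 6228/(6890 + (4/3 + sqrt(92449)/3)) = 6228/(20674/3 + sqrt(92449)/3)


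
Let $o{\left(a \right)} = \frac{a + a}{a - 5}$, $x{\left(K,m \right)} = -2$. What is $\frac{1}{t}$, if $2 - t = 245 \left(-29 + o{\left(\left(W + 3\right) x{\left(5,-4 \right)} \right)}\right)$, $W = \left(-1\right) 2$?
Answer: $\frac{1}{6967} \approx 0.00014353$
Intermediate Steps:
$W = -2$
$o{\left(a \right)} = \frac{2 a}{-5 + a}$
$t = 6967$ ($t = 2 - 245 \left(-29 + \frac{2 \left(-2 + 3\right) \left(-2\right)}{-5 + \left(-2 + 3\right) \left(-2\right)}\right) = 2 - 245 \left(-29 + \frac{2 \cdot 1 \left(-2\right)}{-5 + 1 \left(-2\right)}\right) = 2 - 245 \left(-29 + 2 \left(-2\right) \frac{1}{-5 - 2}\right) = 2 - 245 \left(-29 + 2 \left(-2\right) \frac{1}{-7}\right) = 2 - 245 \left(-29 + 2 \left(-2\right) \left(- \frac{1}{7}\right)\right) = 2 - 245 \left(-29 + \frac{4}{7}\right) = 2 - 245 \left(- \frac{199}{7}\right) = 2 - -6965 = 2 + 6965 = 6967$)
$\frac{1}{t} = \frac{1}{6967}$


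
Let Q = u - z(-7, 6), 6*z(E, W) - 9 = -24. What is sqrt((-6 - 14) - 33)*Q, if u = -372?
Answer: -739*I*sqrt(53)/2 ≈ -2690.0*I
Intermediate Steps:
z(E, W) = -5/2 (z(E, W) = 3/2 + (1/6)*(-24) = 3/2 - 4 = -5/2)
Q = -739/2 (Q = -372 - 1*(-5/2) = -372 + 5/2 = -739/2 ≈ -369.50)
sqrt((-6 - 14) - 33)*Q = sqrt((-6 - 14) - 33)*(-739/2) = sqrt(-20 - 33)*(-739/2) = sqrt(-53)*(-739/2) = (I*sqrt(53))*(-739/2) = -739*I*sqrt(53)/2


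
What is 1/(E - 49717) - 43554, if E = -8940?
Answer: -2554746979/58657 ≈ -43554.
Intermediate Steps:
1/(E - 49717) - 43554 = 1/(-8940 - 49717) - 43554 = 1/(-58657) - 43554 = -1/58657 - 43554 = -2554746979/58657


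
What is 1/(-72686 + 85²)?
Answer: -1/65461 ≈ -1.5276e-5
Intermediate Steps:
1/(-72686 + 85²) = 1/(-72686 + 7225) = 1/(-65461) = -1/65461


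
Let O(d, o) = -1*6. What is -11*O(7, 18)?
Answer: 66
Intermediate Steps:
O(d, o) = -6
-11*O(7, 18) = -11*(-6) = 66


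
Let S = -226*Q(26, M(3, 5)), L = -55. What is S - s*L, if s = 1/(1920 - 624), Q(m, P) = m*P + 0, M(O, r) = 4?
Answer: -30461129/1296 ≈ -23504.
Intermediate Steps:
Q(m, P) = P*m (Q(m, P) = P*m + 0 = P*m)
s = 1/1296 ≈ 0.00077160
S = -23504 (S = -904*26 = -226*104 = -23504)
S - s*L = -23504 - (-55)/1296 = -23504 - 1*(-55/1296) = -23504 + 55/1296 = -30461129/1296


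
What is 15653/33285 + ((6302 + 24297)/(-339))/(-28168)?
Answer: 2388702117/5045029640 ≈ 0.47348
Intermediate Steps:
15653/33285 + ((6302 + 24297)/(-339))/(-28168) = 15653*(1/33285) + (30599*(-1/339))*(-1/28168) = 15653/33285 - 30599/339*(-1/28168) = 15653/33285 + 30599/9548952 = 2388702117/5045029640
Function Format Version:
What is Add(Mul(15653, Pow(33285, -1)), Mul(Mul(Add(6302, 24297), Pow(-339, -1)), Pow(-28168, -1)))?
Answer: Rational(2388702117, 5045029640) ≈ 0.47348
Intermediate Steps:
Add(Mul(15653, Pow(33285, -1)), Mul(Mul(Add(6302, 24297), Pow(-339, -1)), Pow(-28168, -1))) = Add(Mul(15653, Rational(1, 33285)), Mul(Mul(30599, Rational(-1, 339)), Rational(-1, 28168))) = Add(Rational(15653, 33285), Mul(Rational(-30599, 339), Rational(-1, 28168))) = Add(Rational(15653, 33285), Rational(30599, 9548952)) = Rational(2388702117, 5045029640)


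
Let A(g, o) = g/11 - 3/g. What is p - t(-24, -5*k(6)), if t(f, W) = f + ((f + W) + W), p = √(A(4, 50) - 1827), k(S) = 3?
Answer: 78 + I*√884455/22 ≈ 78.0 + 42.748*I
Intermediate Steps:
A(g, o) = -3/g + g/11 (A(g, o) = g*(1/11) - 3/g = g/11 - 3/g = -3/g + g/11)
p = I*√884455/22 (p = √((-3/4 + (1/11)*4) - 1827) = √((-3*¼ + 4/11) - 1827) = √((-¾ + 4/11) - 1827) = √(-17/44 - 1827) = √(-80405/44) = I*√884455/22 ≈ 42.748*I)
t(f, W) = 2*W + 2*f (t(f, W) = f + ((W + f) + W) = f + (f + 2*W) = 2*W + 2*f)
p - t(-24, -5*k(6)) = I*√884455/22 - (2*(-5*3) + 2*(-24)) = I*√884455/22 - (2*(-15) - 48) = I*√884455/22 - (-30 - 48) = I*√884455/22 - 1*(-78) = I*√884455/22 + 78 = 78 + I*√884455/22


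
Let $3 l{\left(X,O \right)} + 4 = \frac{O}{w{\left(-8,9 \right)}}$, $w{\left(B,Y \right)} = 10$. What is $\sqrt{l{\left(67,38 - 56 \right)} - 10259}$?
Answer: $\frac{i \sqrt{2308710}}{15} \approx 101.3 i$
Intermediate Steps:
$l{\left(X,O \right)} = - \frac{4}{3} + \frac{O}{30}$ ($l{\left(X,O \right)} = - \frac{4}{3} + \frac{O \frac{1}{10}}{3} = - \frac{4}{3} + \frac{\frac{1}{10} O}{3} = - \frac{4}{3} + \frac{O}{30}$)
$\sqrt{l{\left(67,38 - 56 \right)} - 10259} = \sqrt{\left(- \frac{4}{3} + \frac{38 - 56}{30}\right) - 10259} = \sqrt{\left(- \frac{4}{3} + \frac{1}{30} \left(-18\right)\right) - 10259} = \sqrt{\left(- \frac{4}{3} - \frac{3}{5}\right) - 10259} = \sqrt{- \frac{29}{15} - 10259} = \sqrt{- \frac{153914}{15}} = \frac{i \sqrt{2308710}}{15}$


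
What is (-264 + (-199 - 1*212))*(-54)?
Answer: 36450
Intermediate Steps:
(-264 + (-199 - 1*212))*(-54) = (-264 + (-199 - 212))*(-54) = (-264 - 411)*(-54) = -675*(-54) = 36450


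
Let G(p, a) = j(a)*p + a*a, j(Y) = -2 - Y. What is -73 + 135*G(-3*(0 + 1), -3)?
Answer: 737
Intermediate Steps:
G(p, a) = a² + p*(-2 - a) (G(p, a) = (-2 - a)*p + a*a = p*(-2 - a) + a² = a² + p*(-2 - a))
-73 + 135*G(-3*(0 + 1), -3) = -73 + 135*((-3)² - (-3*(0 + 1))*(2 - 3)) = -73 + 135*(9 - 1*(-3*1)*(-1)) = -73 + 135*(9 - 1*(-3)*(-1)) = -73 + 135*(9 - 3) = -73 + 135*6 = -73 + 810 = 737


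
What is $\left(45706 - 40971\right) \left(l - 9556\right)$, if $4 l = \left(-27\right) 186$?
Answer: $- \frac{102384905}{2} \approx -5.1192 \cdot 10^{7}$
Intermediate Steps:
$l = - \frac{2511}{2}$ ($l = \frac{\left(-27\right) 186}{4} = \frac{1}{4} \left(-5022\right) = - \frac{2511}{2} \approx -1255.5$)
$\left(45706 - 40971\right) \left(l - 9556\right) = \left(45706 - 40971\right) \left(- \frac{2511}{2} - 9556\right) = 4735 \left(- \frac{21623}{2}\right) = - \frac{102384905}{2}$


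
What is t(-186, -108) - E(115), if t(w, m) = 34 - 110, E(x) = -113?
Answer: 37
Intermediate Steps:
t(w, m) = -76
t(-186, -108) - E(115) = -76 - 1*(-113) = -76 + 113 = 37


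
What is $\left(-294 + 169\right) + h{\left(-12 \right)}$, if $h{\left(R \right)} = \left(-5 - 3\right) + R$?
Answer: $-145$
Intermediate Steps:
$h{\left(R \right)} = -8 + R$
$\left(-294 + 169\right) + h{\left(-12 \right)} = \left(-294 + 169\right) - 20 = -125 - 20 = -145$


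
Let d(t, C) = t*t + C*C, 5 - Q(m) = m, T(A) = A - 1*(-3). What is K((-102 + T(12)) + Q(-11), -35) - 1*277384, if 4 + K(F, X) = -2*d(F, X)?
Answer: -289920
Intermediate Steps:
T(A) = 3 + A (T(A) = A + 3 = 3 + A)
Q(m) = 5 - m
d(t, C) = C**2 + t**2 (d(t, C) = t**2 + C**2 = C**2 + t**2)
K(F, X) = -4 - 2*F**2 - 2*X**2 (K(F, X) = -4 - 2*(X**2 + F**2) = -4 - 2*(F**2 + X**2) = -4 + (-2*F**2 - 2*X**2) = -4 - 2*F**2 - 2*X**2)
K((-102 + T(12)) + Q(-11), -35) - 1*277384 = (-4 - 2*((-102 + (3 + 12)) + (5 - 1*(-11)))**2 - 2*(-35)**2) - 1*277384 = (-4 - 2*((-102 + 15) + (5 + 11))**2 - 2*1225) - 277384 = (-4 - 2*(-87 + 16)**2 - 2450) - 277384 = (-4 - 2*(-71)**2 - 2450) - 277384 = (-4 - 2*5041 - 2450) - 277384 = (-4 - 10082 - 2450) - 277384 = -12536 - 277384 = -289920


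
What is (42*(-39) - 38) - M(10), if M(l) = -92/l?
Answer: -8334/5 ≈ -1666.8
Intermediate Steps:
(42*(-39) - 38) - M(10) = (42*(-39) - 38) - (-92)/10 = (-1638 - 38) - (-92)/10 = -1676 - 1*(-46/5) = -1676 + 46/5 = -8334/5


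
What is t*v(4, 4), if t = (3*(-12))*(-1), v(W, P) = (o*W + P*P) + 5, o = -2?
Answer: 468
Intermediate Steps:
v(W, P) = 5 + P² - 2*W (v(W, P) = (-2*W + P*P) + 5 = (-2*W + P²) + 5 = (P² - 2*W) + 5 = 5 + P² - 2*W)
t = 36 (t = -36*(-1) = 36)
t*v(4, 4) = 36*(5 + 4² - 2*4) = 36*(5 + 16 - 8) = 36*13 = 468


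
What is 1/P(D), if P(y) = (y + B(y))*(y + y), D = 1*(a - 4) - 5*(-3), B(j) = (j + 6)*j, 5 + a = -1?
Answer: 1/600 ≈ 0.0016667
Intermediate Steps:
a = -6 (a = -5 - 1 = -6)
B(j) = j*(6 + j) (B(j) = (6 + j)*j = j*(6 + j))
D = 5 (D = 1*(-6 - 4) - 5*(-3) = 1*(-10) + 15 = -10 + 15 = 5)
P(y) = 2*y*(y + y*(6 + y)) (P(y) = (y + y*(6 + y))*(y + y) = (y + y*(6 + y))*(2*y) = 2*y*(y + y*(6 + y)))
1/P(D) = 1/(2*5**2*(7 + 5)) = 1/(2*25*12) = 1/600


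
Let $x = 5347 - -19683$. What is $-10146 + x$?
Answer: $14884$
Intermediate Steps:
$x = 25030$ ($x = 5347 + 19683 = 25030$)
$-10146 + x = -10146 + 25030 = 14884$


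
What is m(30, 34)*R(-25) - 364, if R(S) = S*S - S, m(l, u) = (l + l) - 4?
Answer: 36036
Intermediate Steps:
m(l, u) = -4 + 2*l (m(l, u) = 2*l - 4 = -4 + 2*l)
R(S) = S**2 - S
m(30, 34)*R(-25) - 364 = (-4 + 2*30)*(-25*(-1 - 25)) - 364 = (-4 + 60)*(-25*(-26)) - 364 = 56*650 - 364 = 36400 - 364 = 36036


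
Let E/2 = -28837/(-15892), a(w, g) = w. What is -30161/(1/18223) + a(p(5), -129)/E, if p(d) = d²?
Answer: -15849504292161/28837 ≈ -5.4962e+8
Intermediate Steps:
E = 28837/7946 (E = 2*(-28837/(-15892)) = 2*(-28837*(-1/15892)) = 2*(28837/15892) = 28837/7946 ≈ 3.6291)
-30161/(1/18223) + a(p(5), -129)/E = -30161/(1/18223) + 5²/(28837/7946) = -30161/1/18223 + 25*(7946/28837) = -30161*18223 + 198650/28837 = -549623903 + 198650/28837 = -15849504292161/28837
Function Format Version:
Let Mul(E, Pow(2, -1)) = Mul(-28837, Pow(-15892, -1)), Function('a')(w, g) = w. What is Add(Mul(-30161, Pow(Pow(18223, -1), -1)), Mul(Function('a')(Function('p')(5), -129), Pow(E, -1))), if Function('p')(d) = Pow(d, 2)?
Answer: Rational(-15849504292161, 28837) ≈ -5.4962e+8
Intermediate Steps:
E = Rational(28837, 7946) (E = Mul(2, Mul(-28837, Pow(-15892, -1))) = Mul(2, Mul(-28837, Rational(-1, 15892))) = Mul(2, Rational(28837, 15892)) = Rational(28837, 7946) ≈ 3.6291)
Add(Mul(-30161, Pow(Pow(18223, -1), -1)), Mul(Function('a')(Function('p')(5), -129), Pow(E, -1))) = Add(Mul(-30161, Pow(Pow(18223, -1), -1)), Mul(Pow(5, 2), Pow(Rational(28837, 7946), -1))) = Add(Mul(-30161, Pow(Rational(1, 18223), -1)), Mul(25, Rational(7946, 28837))) = Add(Mul(-30161, 18223), Rational(198650, 28837)) = Add(-549623903, Rational(198650, 28837)) = Rational(-15849504292161, 28837)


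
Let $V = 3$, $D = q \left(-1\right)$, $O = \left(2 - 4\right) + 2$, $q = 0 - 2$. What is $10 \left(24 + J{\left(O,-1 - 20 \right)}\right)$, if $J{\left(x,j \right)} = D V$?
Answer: $300$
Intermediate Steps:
$q = -2$
$O = 0$ ($O = -2 + 2 = 0$)
$D = 2$ ($D = \left(-2\right) \left(-1\right) = 2$)
$J{\left(x,j \right)} = 6$ ($J{\left(x,j \right)} = 2 \cdot 3 = 6$)
$10 \left(24 + J{\left(O,-1 - 20 \right)}\right) = 10 \left(24 + 6\right) = 10 \cdot 30 = 300$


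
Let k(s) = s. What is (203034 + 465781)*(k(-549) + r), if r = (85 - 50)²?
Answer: 452118940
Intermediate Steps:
r = 1225 (r = 35² = 1225)
(203034 + 465781)*(k(-549) + r) = (203034 + 465781)*(-549 + 1225) = 668815*676 = 452118940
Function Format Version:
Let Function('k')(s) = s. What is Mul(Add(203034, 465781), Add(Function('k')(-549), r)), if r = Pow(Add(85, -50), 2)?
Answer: 452118940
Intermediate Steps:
r = 1225 (r = Pow(35, 2) = 1225)
Mul(Add(203034, 465781), Add(Function('k')(-549), r)) = Mul(Add(203034, 465781), Add(-549, 1225)) = Mul(668815, 676) = 452118940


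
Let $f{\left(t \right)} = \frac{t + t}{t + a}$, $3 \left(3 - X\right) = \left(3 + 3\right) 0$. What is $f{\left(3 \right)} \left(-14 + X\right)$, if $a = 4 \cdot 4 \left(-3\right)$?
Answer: $\frac{22}{15} \approx 1.4667$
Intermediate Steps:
$X = 3$ ($X = 3 - \frac{\left(3 + 3\right) 0}{3} = 3 - \frac{6 \cdot 0}{3} = 3 - 0 = 3 + 0 = 3$)
$a = -48$ ($a = 16 \left(-3\right) = -48$)
$f{\left(t \right)} = \frac{2 t}{-48 + t}$ ($f{\left(t \right)} = \frac{t + t}{t - 48} = \frac{2 t}{-48 + t}$)
$f{\left(3 \right)} \left(-14 + X\right) = 2 \cdot 3 \frac{1}{-48 + 3} \left(-14 + 3\right) = 2 \cdot 3 \frac{1}{-45} \left(-11\right) = 2 \cdot 3 \left(- \frac{1}{45}\right) \left(-11\right) = \left(- \frac{2}{15}\right) \left(-11\right) = \frac{22}{15}$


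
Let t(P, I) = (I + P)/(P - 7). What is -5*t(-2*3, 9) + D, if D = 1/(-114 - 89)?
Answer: 3032/2639 ≈ 1.1489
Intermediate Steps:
t(P, I) = (I + P)/(-7 + P)
D = -1/203 (D = 1/(-203) = -1/203 ≈ -0.0049261)
-5*t(-2*3, 9) + D = -5*(9 - 2*3)/(-7 - 2*3) - 1/203 = -5*(9 - 6)/(-7 - 6) - 1/203 = -5*3/(-13) - 1/203 = -(-5)*3/13 - 1/203 = -5*(-3/13) - 1/203 = 15/13 - 1/203 = 3032/2639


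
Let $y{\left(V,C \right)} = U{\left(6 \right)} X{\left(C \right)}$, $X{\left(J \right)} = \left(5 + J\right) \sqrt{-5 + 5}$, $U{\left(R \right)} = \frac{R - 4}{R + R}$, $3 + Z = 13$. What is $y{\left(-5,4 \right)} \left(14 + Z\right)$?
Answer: $0$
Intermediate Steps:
$Z = 10$ ($Z = -3 + 13 = 10$)
$U{\left(R \right)} = \frac{-4 + R}{2 R}$
$X{\left(J \right)} = 0$ ($X{\left(J \right)} = \left(5 + J\right) \sqrt{0} = \left(5 + J\right) 0 = 0$)
$y{\left(V,C \right)} = 0$ ($y{\left(V,C \right)} = \frac{-4 + 6}{2 \cdot 6} \cdot 0 = \frac{1}{2} \cdot \frac{1}{6} \cdot 2 \cdot 0 = \frac{1}{6} \cdot 0 = 0$)
$y{\left(-5,4 \right)} \left(14 + Z\right) = 0 \left(14 + 10\right) = 0 \cdot 24 = 0$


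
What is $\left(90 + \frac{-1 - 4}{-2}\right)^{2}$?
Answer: $\frac{34225}{4} \approx 8556.3$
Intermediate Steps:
$\left(90 + \frac{-1 - 4}{-2}\right)^{2} = \left(90 - - \frac{5}{2}\right)^{2} = \left(90 + \frac{5}{2}\right)^{2} = \left(\frac{185}{2}\right)^{2} = \frac{34225}{4}$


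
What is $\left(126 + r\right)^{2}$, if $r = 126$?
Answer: $63504$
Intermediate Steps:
$\left(126 + r\right)^{2} = \left(126 + 126\right)^{2} = 252^{2} = 63504$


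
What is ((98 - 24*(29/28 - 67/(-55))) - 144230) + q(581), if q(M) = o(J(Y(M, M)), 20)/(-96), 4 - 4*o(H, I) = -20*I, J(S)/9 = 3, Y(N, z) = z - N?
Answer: -5329156901/36960 ≈ -1.4419e+5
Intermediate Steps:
J(S) = 27 (J(S) = 9*3 = 27)
o(H, I) = 1 + 5*I (o(H, I) = 1 - (-5)*I = 1 + 5*I)
q(M) = -101/96 (q(M) = (1 + 5*20)/(-96) = (1 + 100)*(-1/96) = 101*(-1/96) = -101/96)
((98 - 24*(29/28 - 67/(-55))) - 144230) + q(581) = ((98 - 24*(29/28 - 67/(-55))) - 144230) - 101/96 = ((98 - 24*(29*(1/28) - 67*(-1/55))) - 144230) - 101/96 = ((98 - 24*(29/28 + 67/55)) - 144230) - 101/96 = ((98 - 24*3471/1540) - 144230) - 101/96 = ((98 - 20826/385) - 144230) - 101/96 = (16904/385 - 144230) - 101/96 = -55511646/385 - 101/96 = -5329156901/36960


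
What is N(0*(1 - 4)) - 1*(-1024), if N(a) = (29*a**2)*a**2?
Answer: 1024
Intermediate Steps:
N(a) = 29*a**4
N(0*(1 - 4)) - 1*(-1024) = 29*(0*(1 - 4))**4 - 1*(-1024) = 29*(0*(-3))**4 + 1024 = 29*0**4 + 1024 = 29*0 + 1024 = 0 + 1024 = 1024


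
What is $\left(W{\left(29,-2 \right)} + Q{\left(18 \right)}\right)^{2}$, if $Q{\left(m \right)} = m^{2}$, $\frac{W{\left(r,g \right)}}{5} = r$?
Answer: $219961$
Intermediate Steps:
$W{\left(r,g \right)} = 5 r$
$\left(W{\left(29,-2 \right)} + Q{\left(18 \right)}\right)^{2} = \left(5 \cdot 29 + 18^{2}\right)^{2} = \left(145 + 324\right)^{2} = 469^{2} = 219961$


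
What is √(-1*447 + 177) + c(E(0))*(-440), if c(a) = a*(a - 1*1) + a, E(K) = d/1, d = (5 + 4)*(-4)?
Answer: -570240 + 3*I*√30 ≈ -5.7024e+5 + 16.432*I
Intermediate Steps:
d = -36 (d = 9*(-4) = -36)
E(K) = -36 (E(K) = -36/1 = -36*1 = -36)
c(a) = a + a*(-1 + a) (c(a) = a*(a - 1) + a = a*(-1 + a) + a = a + a*(-1 + a))
√(-1*447 + 177) + c(E(0))*(-440) = √(-1*447 + 177) + (-36)²*(-440) = √(-447 + 177) + 1296*(-440) = √(-270) - 570240 = 3*I*√30 - 570240 = -570240 + 3*I*√30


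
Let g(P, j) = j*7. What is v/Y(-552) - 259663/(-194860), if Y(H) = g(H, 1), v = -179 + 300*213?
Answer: 1774070243/194860 ≈ 9104.3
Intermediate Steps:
g(P, j) = 7*j
v = 63721 (v = -179 + 63900 = 63721)
Y(H) = 7 (Y(H) = 7*1 = 7)
v/Y(-552) - 259663/(-194860) = 63721/7 - 259663/(-194860) = 63721*(⅐) - 259663*(-1/194860) = 9103 + 259663/194860 = 1774070243/194860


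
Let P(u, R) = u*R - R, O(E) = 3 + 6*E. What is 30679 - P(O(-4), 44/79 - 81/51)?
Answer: 41171427/1343 ≈ 30656.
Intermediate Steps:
P(u, R) = -R + R*u (P(u, R) = R*u - R = -R + R*u)
30679 - P(O(-4), 44/79 - 81/51) = 30679 - (44/79 - 81/51)*(-1 + (3 + 6*(-4))) = 30679 - (44*(1/79) - 81*1/51)*(-1 + (3 - 24)) = 30679 - (44/79 - 27/17)*(-1 - 21) = 30679 - (-1385)*(-22)/1343 = 30679 - 1*30470/1343 = 30679 - 30470/1343 = 41171427/1343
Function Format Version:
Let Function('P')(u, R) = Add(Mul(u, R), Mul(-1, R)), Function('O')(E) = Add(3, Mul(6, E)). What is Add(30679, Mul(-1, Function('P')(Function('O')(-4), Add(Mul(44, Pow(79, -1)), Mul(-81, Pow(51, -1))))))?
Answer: Rational(41171427, 1343) ≈ 30656.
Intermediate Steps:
Function('P')(u, R) = Add(Mul(-1, R), Mul(R, u)) (Function('P')(u, R) = Add(Mul(R, u), Mul(-1, R)) = Add(Mul(-1, R), Mul(R, u)))
Add(30679, Mul(-1, Function('P')(Function('O')(-4), Add(Mul(44, Pow(79, -1)), Mul(-81, Pow(51, -1)))))) = Add(30679, Mul(-1, Mul(Add(Mul(44, Pow(79, -1)), Mul(-81, Pow(51, -1))), Add(-1, Add(3, Mul(6, -4)))))) = Add(30679, Mul(-1, Mul(Add(Mul(44, Rational(1, 79)), Mul(-81, Rational(1, 51))), Add(-1, Add(3, -24))))) = Add(30679, Mul(-1, Mul(Add(Rational(44, 79), Rational(-27, 17)), Add(-1, -21)))) = Add(30679, Mul(-1, Mul(Rational(-1385, 1343), -22))) = Add(30679, Mul(-1, Rational(30470, 1343))) = Add(30679, Rational(-30470, 1343)) = Rational(41171427, 1343)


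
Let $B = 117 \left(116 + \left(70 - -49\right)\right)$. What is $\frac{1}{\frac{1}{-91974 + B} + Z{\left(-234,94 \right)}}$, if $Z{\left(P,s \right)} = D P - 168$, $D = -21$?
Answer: $\frac{64479}{306017333} \approx 0.0002107$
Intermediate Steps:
$B = 27495$ ($B = 117 \left(116 + \left(70 + 49\right)\right) = 117 \left(116 + 119\right) = 117 \cdot 235 = 27495$)
$Z{\left(P,s \right)} = -168 - 21 P$ ($Z{\left(P,s \right)} = - 21 P - 168 = -168 - 21 P$)
$\frac{1}{\frac{1}{-91974 + B} + Z{\left(-234,94 \right)}} = \frac{1}{\frac{1}{-91974 + 27495} - -4746} = \frac{1}{\frac{1}{-64479} + \left(-168 + 4914\right)} = \frac{1}{- \frac{1}{64479} + 4746} = \frac{1}{\frac{306017333}{64479}} = \frac{64479}{306017333}$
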